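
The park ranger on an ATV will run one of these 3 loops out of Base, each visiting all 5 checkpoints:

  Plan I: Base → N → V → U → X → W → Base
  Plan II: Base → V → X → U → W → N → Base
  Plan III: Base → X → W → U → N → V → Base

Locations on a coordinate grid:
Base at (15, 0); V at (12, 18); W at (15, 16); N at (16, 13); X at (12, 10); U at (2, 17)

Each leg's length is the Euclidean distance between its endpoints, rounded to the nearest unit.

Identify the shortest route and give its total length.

Plan I: 13 + 6 + 10 + 12 + 7 + 16 = 64
Plan II: 18 + 8 + 12 + 13 + 3 + 13 = 67
Plan III: 10 + 7 + 13 + 15 + 6 + 18 = 69

Shortest is Plan I, total 64.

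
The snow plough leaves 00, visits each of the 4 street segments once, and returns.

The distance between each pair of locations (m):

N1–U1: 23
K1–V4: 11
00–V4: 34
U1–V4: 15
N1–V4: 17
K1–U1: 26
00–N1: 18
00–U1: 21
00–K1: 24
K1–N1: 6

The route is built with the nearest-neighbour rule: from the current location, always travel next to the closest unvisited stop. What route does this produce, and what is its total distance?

00 → [N1:18 / U1:21 / K1:24 / V4:34] → N1 (18)
N1 → [K1:6 / V4:17 / U1:23] → K1 (6)
K1 → [V4:11 / U1:26] → V4 (11)
V4 → [U1:15] → U1 (15)
Return U1→00: 21.
Total = 18 + 6 + 11 + 15 + 21 = 71.

71 m along 00 → N1 → K1 → V4 → U1 → 00.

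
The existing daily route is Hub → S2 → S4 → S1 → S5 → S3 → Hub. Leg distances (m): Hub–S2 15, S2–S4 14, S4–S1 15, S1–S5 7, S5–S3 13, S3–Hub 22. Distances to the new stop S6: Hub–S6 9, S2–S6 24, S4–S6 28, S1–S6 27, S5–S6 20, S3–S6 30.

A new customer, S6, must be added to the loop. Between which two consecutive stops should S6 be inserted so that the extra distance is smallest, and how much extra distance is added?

Minimum extra distance: 17 m, inserting S6 between S3 and Hub.

Insertion cost between consecutive stops i–j is d(i,S6) + d(S6,j) − d(i,j):
  between Hub and S2: 9 + 24 − 15 = 18
  between S2 and S4: 24 + 28 − 14 = 38
  between S4 and S1: 28 + 27 − 15 = 40
  between S1 and S5: 27 + 20 − 7 = 40
  between S5 and S3: 20 + 30 − 13 = 37
  between S3 and Hub: 30 + 9 − 22 = 17
Cheapest insertion is between S3 and Hub, adding 17.
New total = 86 + 17 = 103.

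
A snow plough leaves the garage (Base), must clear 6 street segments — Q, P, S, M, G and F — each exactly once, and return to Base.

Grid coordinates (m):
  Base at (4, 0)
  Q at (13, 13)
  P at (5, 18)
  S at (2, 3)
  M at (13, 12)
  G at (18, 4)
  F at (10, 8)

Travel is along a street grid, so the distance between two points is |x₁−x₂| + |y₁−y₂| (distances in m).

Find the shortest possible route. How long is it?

Shortest round trip = 74 m.

With 6 stops there are 6!/2 = 360 distinct round trips (a route and its reverse cost the same).
Base-Q-P-S-M-G-F-Base: 22+13+18+20+13+12+14 = 112
Base-Q-P-S-M-F-G-Base: 22+13+18+20+7+12+18 = 110
Base-Q-P-S-G-M-F-Base: 22+13+18+17+13+7+14 = 104
Base-Q-P-S-G-F-M-Base: 22+13+18+17+12+7+21 = 110
Base-Q-P-S-F-M-G-Base: 22+13+18+13+7+13+18 = 104
Base-Q-P-S-F-G-M-Base: 22+13+18+13+12+13+21 = 112
Base-Q-P-M-S-G-F-Base: 22+13+14+20+17+12+14 = 112
Base-Q-P-M-S-F-G-Base: 22+13+14+20+13+12+18 = 112
… (352 more)
Base-P-Q-M-F-G-S-Base: 19+13+1+7+12+17+5 = 74  ← best
The minimum is 74.
One optimal route: Base → P → Q → M → F → G → S → Base (or its reverse).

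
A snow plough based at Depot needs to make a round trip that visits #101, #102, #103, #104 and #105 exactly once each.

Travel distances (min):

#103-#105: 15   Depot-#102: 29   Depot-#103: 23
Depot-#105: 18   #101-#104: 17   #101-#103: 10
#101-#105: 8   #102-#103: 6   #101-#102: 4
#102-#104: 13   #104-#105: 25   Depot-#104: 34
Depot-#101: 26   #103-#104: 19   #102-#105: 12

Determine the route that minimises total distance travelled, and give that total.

There are 60 distinct closed tours to check (reversals are equivalent).
Depot-#101-#102-#103-#104-#105-Depot: 26+4+6+19+25+18 = 98
Depot-#101-#102-#103-#105-#104-Depot: 26+4+6+15+25+34 = 110
Depot-#101-#102-#104-#103-#105-Depot: 26+4+13+19+15+18 = 95
Depot-#101-#102-#104-#105-#103-Depot: 26+4+13+25+15+23 = 106
Depot-#101-#102-#105-#103-#104-Depot: 26+4+12+15+19+34 = 110
Depot-#101-#102-#105-#104-#103-Depot: 26+4+12+25+19+23 = 109
Depot-#101-#103-#102-#104-#105-Depot: 26+10+6+13+25+18 = 98
Depot-#101-#103-#102-#105-#104-Depot: 26+10+6+12+25+34 = 113
Depot-#101-#103-#104-#102-#105-Depot: 26+10+19+13+12+18 = 98
Depot-#101-#103-#104-#105-#102-Depot: 26+10+19+25+12+29 = 121
Depot-#101-#103-#105-#102-#104-Depot: 26+10+15+12+13+34 = 110
Depot-#101-#103-#105-#104-#102-Depot: 26+10+15+25+13+29 = 118
Depot-#101-#104-#102-#103-#105-Depot: 26+17+13+6+15+18 = 95
Depot-#101-#104-#102-#105-#103-Depot: 26+17+13+12+15+23 = 106
… (46 more)
Depot-#103-#102-#104-#101-#105-Depot: 23+6+13+17+8+18 = 85  ← best
The minimum is 85.
One optimal route: Depot → #103 → #102 → #104 → #101 → #105 → Depot (or its reverse).

85 min — the shortest possible round trip.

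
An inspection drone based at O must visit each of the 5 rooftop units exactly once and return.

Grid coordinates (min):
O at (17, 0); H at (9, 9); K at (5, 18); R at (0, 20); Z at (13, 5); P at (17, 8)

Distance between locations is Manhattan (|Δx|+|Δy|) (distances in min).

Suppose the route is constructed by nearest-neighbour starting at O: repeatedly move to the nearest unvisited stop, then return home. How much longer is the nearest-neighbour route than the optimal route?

Excess over optimum: 6 min.

From O: P=8, Z=9, H=17, K=30, R=37 → choose P (8).
From P: Z=7, H=9, K=22, R=29 → choose Z (7).
From Z: H=8, K=21, R=28 → choose H (8).
From H: K=13, R=20 → choose K (13).
From K: R=7 → choose R (7).
NN route O → P → Z → H → K → R → O costs 80.
Optimal: O → Z → H → K → R → P → O costs 74 (by enumerating all 60 distinct tours).
Excess = 80 − 74 = 6.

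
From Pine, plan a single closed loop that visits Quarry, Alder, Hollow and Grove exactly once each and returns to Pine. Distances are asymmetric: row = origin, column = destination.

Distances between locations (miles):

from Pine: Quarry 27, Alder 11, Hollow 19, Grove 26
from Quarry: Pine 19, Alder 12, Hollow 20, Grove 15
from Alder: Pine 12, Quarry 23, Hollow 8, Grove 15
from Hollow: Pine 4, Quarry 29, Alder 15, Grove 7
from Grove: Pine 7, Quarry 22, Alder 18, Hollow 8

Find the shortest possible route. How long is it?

Pine - Quarry - Alder - Hollow - Grove - Pine: 27+12+8+7+7 = 61
Pine - Quarry - Alder - Grove - Hollow - Pine: 27+12+15+8+4 = 66
Pine - Quarry - Hollow - Alder - Grove - Pine: 27+20+15+15+7 = 84
Pine - Quarry - Hollow - Grove - Alder - Pine: 27+20+7+18+12 = 84
Pine - Quarry - Grove - Alder - Hollow - Pine: 27+15+18+8+4 = 72
Pine - Quarry - Grove - Hollow - Alder - Pine: 27+15+8+15+12 = 77
Pine - Alder - Quarry - Hollow - Grove - Pine: 11+23+20+7+7 = 68
Pine - Alder - Quarry - Grove - Hollow - Pine: 11+23+15+8+4 = 61
Pine - Alder - Hollow - Quarry - Grove - Pine: 11+8+29+15+7 = 70
Pine - Alder - Hollow - Grove - Quarry - Pine: 11+8+7+22+19 = 67
Pine - Alder - Grove - Quarry - Hollow - Pine: 11+15+22+20+4 = 72
Pine - Alder - Grove - Hollow - Quarry - Pine: 11+15+8+29+19 = 82
Pine - Hollow - Quarry - Alder - Grove - Pine: 19+29+12+15+7 = 82
Pine - Hollow - Quarry - Grove - Alder - Pine: 19+29+15+18+12 = 93
… (10 more)
The minimum is 61.
One optimal route: Pine → Quarry → Alder → Hollow → Grove → Pine.

Minimum total distance: 61 miles.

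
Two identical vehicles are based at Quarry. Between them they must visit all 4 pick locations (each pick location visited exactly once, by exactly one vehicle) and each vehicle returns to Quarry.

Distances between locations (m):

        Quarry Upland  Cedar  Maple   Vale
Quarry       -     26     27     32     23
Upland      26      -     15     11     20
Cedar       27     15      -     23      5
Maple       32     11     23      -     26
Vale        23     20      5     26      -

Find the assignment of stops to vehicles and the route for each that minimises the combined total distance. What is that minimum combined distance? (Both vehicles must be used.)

Minimum combined distance: 124 m.

Check every non-empty split of the stops between the two vehicles; for each half take its own optimal tour:
  {Upland} + {Cedar, Maple, Vale}: 52 + 83 = 135
  {Cedar} + {Upland, Maple, Vale}: 54 + 86 = 140
  {Upland, Cedar} + {Maple, Vale}: 68 + 81 = 149
  {Maple} + {Upland, Cedar, Vale}: 64 + 69 = 133
  {Upland, Maple} + {Cedar, Vale}: 69 + 55 = 124
  {Cedar, Maple} + {Upland, Vale}: 82 + 69 = 151
  … (7 splits in total)
Best: vehicle 1 Quarry → Upland → Maple → Quarry = 69; vehicle 2 Quarry → Cedar → Vale → Quarry = 55; combined 124.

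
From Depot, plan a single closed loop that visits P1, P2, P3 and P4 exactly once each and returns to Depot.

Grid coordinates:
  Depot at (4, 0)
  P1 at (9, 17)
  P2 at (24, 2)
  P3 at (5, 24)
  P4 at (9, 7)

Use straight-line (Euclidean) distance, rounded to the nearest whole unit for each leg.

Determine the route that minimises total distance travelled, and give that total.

Minimum total distance: 75.

There are 12 distinct closed tours to check (reversals are equivalent).
Depot→P1→P2→P3→P4→Depot: 18+21+29+17+9 = 94
Depot→P1→P2→P4→P3→Depot: 18+21+16+17+24 = 96
Depot→P1→P3→P2→P4→Depot: 18+8+29+16+9 = 80
Depot→P1→P3→P4→P2→Depot: 18+8+17+16+20 = 79
Depot→P1→P4→P2→P3→Depot: 18+10+16+29+24 = 97
Depot→P1→P4→P3→P2→Depot: 18+10+17+29+20 = 94
Depot→P2→P1→P3→P4→Depot: 20+21+8+17+9 = 75
Depot→P2→P1→P4→P3→Depot: 20+21+10+17+24 = 92
Depot→P2→P3→P1→P4→Depot: 20+29+8+10+9 = 76
Depot→P2→P4→P1→P3→Depot: 20+16+10+8+24 = 78
Depot→P3→P1→P2→P4→Depot: 24+8+21+16+9 = 78
Depot→P3→P2→P1→P4→Depot: 24+29+21+10+9 = 93
The minimum is 75.
One optimal route: Depot → P2 → P1 → P3 → P4 → Depot (or its reverse).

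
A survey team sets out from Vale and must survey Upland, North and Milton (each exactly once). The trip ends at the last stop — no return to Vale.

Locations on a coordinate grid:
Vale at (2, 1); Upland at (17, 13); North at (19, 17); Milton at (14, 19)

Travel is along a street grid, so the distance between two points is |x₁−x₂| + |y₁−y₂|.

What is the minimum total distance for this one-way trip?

Shortest open route: 40.

There are 3! = 6 possible orderings.
Vale → Upland → North → Milton: 27+6+7 = 40
Vale → Upland → Milton → North: 27+9+7 = 43
Vale → North → Upland → Milton: 33+6+9 = 48
Vale → North → Milton → Upland: 33+7+9 = 49
Vale → Milton → Upland → North: 30+9+6 = 45
Vale → Milton → North → Upland: 30+7+6 = 43
The minimum is 40.
One shortest path: Vale → Upland → North → Milton.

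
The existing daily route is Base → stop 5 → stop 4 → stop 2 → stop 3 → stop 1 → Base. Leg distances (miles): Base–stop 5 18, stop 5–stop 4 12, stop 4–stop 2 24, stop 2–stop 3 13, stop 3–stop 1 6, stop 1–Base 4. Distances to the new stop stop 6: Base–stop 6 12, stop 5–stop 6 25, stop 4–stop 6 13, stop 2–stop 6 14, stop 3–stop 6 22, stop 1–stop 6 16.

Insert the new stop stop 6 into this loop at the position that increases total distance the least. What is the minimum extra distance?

+3 miles — insert stop 6 between stop 4 and stop 2.

Insertion cost between consecutive stops i–j is d(i,stop 6) + d(stop 6,j) − d(i,j):
  between Base and stop 5: 12 + 25 − 18 = 19
  between stop 5 and stop 4: 25 + 13 − 12 = 26
  between stop 4 and stop 2: 13 + 14 − 24 = 3
  between stop 2 and stop 3: 14 + 22 − 13 = 23
  between stop 3 and stop 1: 22 + 16 − 6 = 32
  between stop 1 and Base: 16 + 12 − 4 = 24
Cheapest insertion is between stop 4 and stop 2, adding 3.
New total = 77 + 3 = 80.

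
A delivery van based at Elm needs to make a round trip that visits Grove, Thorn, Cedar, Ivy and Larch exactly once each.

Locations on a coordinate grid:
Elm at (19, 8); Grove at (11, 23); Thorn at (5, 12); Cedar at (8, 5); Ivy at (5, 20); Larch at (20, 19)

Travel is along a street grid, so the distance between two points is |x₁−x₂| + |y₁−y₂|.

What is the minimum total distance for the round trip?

Shortest round trip = 66.

With 5 stops there are 5!/2 = 60 distinct round trips (a route and its reverse cost the same).
Elm-Grove-Thorn-Cedar-Ivy-Larch-Elm: 23+17+10+18+16+12 = 96
Elm-Grove-Thorn-Cedar-Larch-Ivy-Elm: 23+17+10+26+16+26 = 118
Elm-Grove-Thorn-Ivy-Cedar-Larch-Elm: 23+17+8+18+26+12 = 104
Elm-Grove-Thorn-Ivy-Larch-Cedar-Elm: 23+17+8+16+26+14 = 104
Elm-Grove-Thorn-Larch-Cedar-Ivy-Elm: 23+17+22+26+18+26 = 132
Elm-Grove-Thorn-Larch-Ivy-Cedar-Elm: 23+17+22+16+18+14 = 110
Elm-Grove-Cedar-Thorn-Ivy-Larch-Elm: 23+21+10+8+16+12 = 90
Elm-Grove-Cedar-Thorn-Larch-Ivy-Elm: 23+21+10+22+16+26 = 118
Elm-Grove-Cedar-Ivy-Thorn-Larch-Elm: 23+21+18+8+22+12 = 104
Elm-Grove-Cedar-Ivy-Larch-Thorn-Elm: 23+21+18+16+22+18 = 118
Elm-Grove-Cedar-Larch-Thorn-Ivy-Elm: 23+21+26+22+8+26 = 126
Elm-Grove-Cedar-Larch-Ivy-Thorn-Elm: 23+21+26+16+8+18 = 112
Elm-Grove-Ivy-Thorn-Cedar-Larch-Elm: 23+9+8+10+26+12 = 88
Elm-Grove-Ivy-Thorn-Larch-Cedar-Elm: 23+9+8+22+26+14 = 102
… (46 more)
Elm-Cedar-Thorn-Ivy-Grove-Larch-Elm: 14+10+8+9+13+12 = 66  ← best
The minimum is 66.
One optimal route: Elm → Cedar → Thorn → Ivy → Grove → Larch → Elm (or its reverse).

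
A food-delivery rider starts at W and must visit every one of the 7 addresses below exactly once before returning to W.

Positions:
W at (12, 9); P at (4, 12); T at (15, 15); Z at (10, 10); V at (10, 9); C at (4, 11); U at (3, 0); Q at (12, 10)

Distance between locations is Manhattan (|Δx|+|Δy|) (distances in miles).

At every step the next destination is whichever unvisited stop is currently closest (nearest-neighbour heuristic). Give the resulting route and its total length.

At W the remaining stops are Q 1, V 2, Z 3, T 9, C 10, P 11, U 18; go to Q.
At Q the remaining stops are Z 2, V 3, T 8, C 9, P 10, U 19; go to Z.
At Z the remaining stops are V 1, C 7, P 8, T 10, U 17; go to V.
At V the remaining stops are C 8, P 9, T 11, U 16; go to C.
At C the remaining stops are P 1, U 12, T 15; go to P.
At P the remaining stops are U 13, T 14; go to U.
At U the remaining stops are T 27; go to T.
Return T→W: 9.
Total = 1 + 2 + 1 + 8 + 1 + 13 + 27 + 9 = 62.

62 miles along W → Q → Z → V → C → P → U → T → W.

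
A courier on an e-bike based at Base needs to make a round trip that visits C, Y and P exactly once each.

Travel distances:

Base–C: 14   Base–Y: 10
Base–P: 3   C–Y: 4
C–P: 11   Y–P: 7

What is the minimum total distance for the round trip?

With 3 stops there are 3!/2 = 3 distinct round trips (a route and its reverse cost the same).
Base - C - Y - P - Base: 14+4+7+3 = 28
Base - C - P - Y - Base: 14+11+7+10 = 42
Base - Y - C - P - Base: 10+4+11+3 = 28
The minimum is 28.
One optimal route: Base → C → Y → P → Base (or its reverse).

Minimum total distance: 28.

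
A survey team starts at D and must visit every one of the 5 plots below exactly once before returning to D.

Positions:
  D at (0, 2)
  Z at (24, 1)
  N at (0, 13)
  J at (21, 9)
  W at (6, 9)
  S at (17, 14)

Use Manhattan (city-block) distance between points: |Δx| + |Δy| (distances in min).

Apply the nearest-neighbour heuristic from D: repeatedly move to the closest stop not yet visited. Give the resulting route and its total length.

Nearest-neighbour total = 90 min; route D → N → W → J → S → Z → D.

At D the remaining stops are N 11, W 13, Z 25, J 28, S 29; go to N.
At N the remaining stops are W 10, S 18, J 25, Z 36; go to W.
At W the remaining stops are J 15, S 16, Z 26; go to J.
At J the remaining stops are S 9, Z 11; go to S.
At S the remaining stops are Z 20; go to Z.
Return Z→D: 25.
Total = 11 + 10 + 15 + 9 + 20 + 25 = 90.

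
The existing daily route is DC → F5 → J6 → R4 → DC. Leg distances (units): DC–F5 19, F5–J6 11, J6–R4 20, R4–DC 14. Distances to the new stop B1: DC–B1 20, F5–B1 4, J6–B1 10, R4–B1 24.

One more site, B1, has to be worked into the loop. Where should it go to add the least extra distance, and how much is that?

Adding 3 by placing B1 on the F5–J6 leg.

Insertion cost between consecutive stops i–j is d(i,B1) + d(B1,j) − d(i,j):
  between DC and F5: 20 + 4 − 19 = 5
  between F5 and J6: 4 + 10 − 11 = 3
  between J6 and R4: 10 + 24 − 20 = 14
  between R4 and DC: 24 + 20 − 14 = 30
Cheapest insertion is between F5 and J6, adding 3.
New total = 64 + 3 = 67.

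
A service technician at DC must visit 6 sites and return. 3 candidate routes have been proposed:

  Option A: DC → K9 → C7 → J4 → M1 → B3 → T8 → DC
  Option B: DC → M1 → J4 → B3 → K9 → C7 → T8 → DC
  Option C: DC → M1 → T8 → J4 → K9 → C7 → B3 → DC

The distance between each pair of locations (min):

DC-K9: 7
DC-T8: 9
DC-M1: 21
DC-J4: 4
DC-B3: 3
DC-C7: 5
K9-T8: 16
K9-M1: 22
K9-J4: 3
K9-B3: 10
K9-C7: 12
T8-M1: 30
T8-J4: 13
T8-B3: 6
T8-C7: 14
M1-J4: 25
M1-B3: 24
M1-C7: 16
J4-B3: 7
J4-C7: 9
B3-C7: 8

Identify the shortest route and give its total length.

90 min — Option C is the shortest.

Option A: 7 + 12 + 9 + 25 + 24 + 6 + 9 = 92
Option B: 21 + 25 + 7 + 10 + 12 + 14 + 9 = 98
Option C: 21 + 30 + 13 + 3 + 12 + 8 + 3 = 90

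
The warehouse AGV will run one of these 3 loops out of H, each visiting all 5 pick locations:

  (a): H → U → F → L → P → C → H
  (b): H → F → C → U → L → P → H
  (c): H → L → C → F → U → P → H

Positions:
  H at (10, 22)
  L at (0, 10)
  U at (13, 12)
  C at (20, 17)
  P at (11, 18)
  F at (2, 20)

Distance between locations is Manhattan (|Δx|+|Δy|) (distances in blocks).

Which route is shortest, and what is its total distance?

(a): 13 + 19 + 12 + 19 + 10 + 15 = 88
(b): 10 + 21 + 12 + 15 + 19 + 5 = 82
(c): 22 + 27 + 21 + 19 + 8 + 5 = 102

82 blocks — (b) is the shortest.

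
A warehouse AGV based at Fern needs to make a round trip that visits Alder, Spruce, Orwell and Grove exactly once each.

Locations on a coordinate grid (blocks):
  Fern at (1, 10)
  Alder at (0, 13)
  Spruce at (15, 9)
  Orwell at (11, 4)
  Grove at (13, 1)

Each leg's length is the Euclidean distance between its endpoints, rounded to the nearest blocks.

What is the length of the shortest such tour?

43 blocks — the shortest possible round trip.

With 4 stops there are 4!/2 = 12 distinct round trips (a route and its reverse cost the same).
Fern → Alder → Spruce → Orwell → Grove → Fern: 3+16+6+4+15 = 44
Fern → Alder → Spruce → Grove → Orwell → Fern: 3+16+8+4+12 = 43
Fern → Alder → Orwell → Spruce → Grove → Fern: 3+14+6+8+15 = 46
Fern → Alder → Orwell → Grove → Spruce → Fern: 3+14+4+8+14 = 43
Fern → Alder → Grove → Spruce → Orwell → Fern: 3+18+8+6+12 = 47
Fern → Alder → Grove → Orwell → Spruce → Fern: 3+18+4+6+14 = 45
Fern → Spruce → Alder → Orwell → Grove → Fern: 14+16+14+4+15 = 63
Fern → Spruce → Alder → Grove → Orwell → Fern: 14+16+18+4+12 = 64
Fern → Spruce → Orwell → Alder → Grove → Fern: 14+6+14+18+15 = 67
Fern → Spruce → Grove → Alder → Orwell → Fern: 14+8+18+14+12 = 66
Fern → Orwell → Alder → Spruce → Grove → Fern: 12+14+16+8+15 = 65
Fern → Orwell → Spruce → Alder → Grove → Fern: 12+6+16+18+15 = 67
The minimum is 43.
One optimal route: Fern → Alder → Spruce → Grove → Orwell → Fern (or its reverse).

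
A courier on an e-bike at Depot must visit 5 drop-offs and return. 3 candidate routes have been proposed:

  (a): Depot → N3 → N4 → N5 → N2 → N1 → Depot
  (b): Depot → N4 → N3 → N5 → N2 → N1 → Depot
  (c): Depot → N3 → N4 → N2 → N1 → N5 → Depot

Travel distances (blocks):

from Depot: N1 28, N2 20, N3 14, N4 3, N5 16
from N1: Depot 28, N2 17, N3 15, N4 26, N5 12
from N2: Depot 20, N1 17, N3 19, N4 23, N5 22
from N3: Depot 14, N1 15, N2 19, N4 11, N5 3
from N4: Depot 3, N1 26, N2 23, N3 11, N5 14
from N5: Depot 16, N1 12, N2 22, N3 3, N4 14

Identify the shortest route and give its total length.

(a): 14 + 11 + 14 + 22 + 17 + 28 = 106
(b): 3 + 11 + 3 + 22 + 17 + 28 = 84
(c): 14 + 11 + 23 + 17 + 12 + 16 = 93

84 blocks — (b) is the shortest.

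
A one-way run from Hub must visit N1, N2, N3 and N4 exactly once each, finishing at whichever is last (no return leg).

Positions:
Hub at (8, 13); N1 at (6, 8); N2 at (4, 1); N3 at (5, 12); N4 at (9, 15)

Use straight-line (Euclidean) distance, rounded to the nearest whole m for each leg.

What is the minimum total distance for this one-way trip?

Shortest open route: 18 m.

There are 4! = 24 possible orderings.
Hub → N1 → N2 → N3 → N4: 5+7+11+5 = 28
Hub → N1 → N2 → N4 → N3: 5+7+15+5 = 32
Hub → N1 → N3 → N2 → N4: 5+4+11+15 = 35
Hub → N1 → N3 → N4 → N2: 5+4+5+15 = 29
Hub → N1 → N4 → N2 → N3: 5+8+15+11 = 39
Hub → N1 → N4 → N3 → N2: 5+8+5+11 = 29
Hub → N2 → N1 → N3 → N4: 13+7+4+5 = 29
Hub → N2 → N1 → N4 → N3: 13+7+8+5 = 33
Hub → N2 → N3 → N1 → N4: 13+11+4+8 = 36
Hub → N2 → N3 → N4 → N1: 13+11+5+8 = 37
Hub → N2 → N4 → N1 → N3: 13+15+8+4 = 40
Hub → N2 → N4 → N3 → N1: 13+15+5+4 = 37
Hub → N3 → N1 → N2 → N4: 3+4+7+15 = 29
Hub → N3 → N1 → N4 → N2: 3+4+8+15 = 30
… (10 more)
Hub → N4 → N3 → N1 → N2: 2+5+4+7 = 18  ← best
The minimum is 18.
One shortest path: Hub → N4 → N3 → N1 → N2.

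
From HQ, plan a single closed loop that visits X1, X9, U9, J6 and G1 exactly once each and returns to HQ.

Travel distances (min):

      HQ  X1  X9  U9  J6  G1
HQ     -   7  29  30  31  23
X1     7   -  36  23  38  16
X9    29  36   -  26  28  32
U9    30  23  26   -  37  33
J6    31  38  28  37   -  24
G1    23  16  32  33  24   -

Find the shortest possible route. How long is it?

Shortest round trip = 131 min.

With 5 stops there are 5!/2 = 60 distinct round trips (a route and its reverse cost the same).
HQ→X1→X9→U9→J6→G1→HQ: 7+36+26+37+24+23 = 153
HQ→X1→X9→U9→G1→J6→HQ: 7+36+26+33+24+31 = 157
HQ→X1→X9→J6→U9→G1→HQ: 7+36+28+37+33+23 = 164
HQ→X1→X9→J6→G1→U9→HQ: 7+36+28+24+33+30 = 158
HQ→X1→X9→G1→U9→J6→HQ: 7+36+32+33+37+31 = 176
HQ→X1→X9→G1→J6→U9→HQ: 7+36+32+24+37+30 = 166
HQ→X1→U9→X9→J6→G1→HQ: 7+23+26+28+24+23 = 131
HQ→X1→U9→X9→G1→J6→HQ: 7+23+26+32+24+31 = 143
HQ→X1→U9→J6→X9→G1→HQ: 7+23+37+28+32+23 = 150
HQ→X1→U9→J6→G1→X9→HQ: 7+23+37+24+32+29 = 152
HQ→X1→U9→G1→X9→J6→HQ: 7+23+33+32+28+31 = 154
HQ→X1→U9→G1→J6→X9→HQ: 7+23+33+24+28+29 = 144
HQ→X1→J6→X9→U9→G1→HQ: 7+38+28+26+33+23 = 155
HQ→X1→J6→X9→G1→U9→HQ: 7+38+28+32+33+30 = 168
… (46 more)
The minimum is 131.
One optimal route: HQ → X1 → U9 → X9 → J6 → G1 → HQ (or its reverse).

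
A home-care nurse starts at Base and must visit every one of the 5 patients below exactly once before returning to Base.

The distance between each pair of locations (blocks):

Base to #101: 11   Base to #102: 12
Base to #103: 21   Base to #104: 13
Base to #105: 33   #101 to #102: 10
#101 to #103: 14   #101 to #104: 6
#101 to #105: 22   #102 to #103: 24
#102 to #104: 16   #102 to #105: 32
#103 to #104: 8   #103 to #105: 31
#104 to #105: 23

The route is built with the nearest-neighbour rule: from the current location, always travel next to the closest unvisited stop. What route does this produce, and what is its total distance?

At Base the remaining stops are #101 11, #102 12, #104 13, #103 21, #105 33; go to #101.
At #101 the remaining stops are #104 6, #102 10, #103 14, #105 22; go to #104.
At #104 the remaining stops are #103 8, #102 16, #105 23; go to #103.
At #103 the remaining stops are #102 24, #105 31; go to #102.
At #102 the remaining stops are #105 32; go to #105.
Return #105→Base: 33.
Total = 11 + 6 + 8 + 24 + 32 + 33 = 114.

114 blocks along Base → #101 → #104 → #103 → #102 → #105 → Base.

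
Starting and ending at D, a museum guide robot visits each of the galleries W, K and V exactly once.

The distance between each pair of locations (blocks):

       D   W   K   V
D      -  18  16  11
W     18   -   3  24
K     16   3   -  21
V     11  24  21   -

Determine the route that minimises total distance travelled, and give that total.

D - W - K - V - D: 18+3+21+11 = 53
D - W - V - K - D: 18+24+21+16 = 79
D - K - W - V - D: 16+3+24+11 = 54
The minimum is 53.
One optimal route: D → W → K → V → D (or its reverse).

Shortest round trip = 53 blocks.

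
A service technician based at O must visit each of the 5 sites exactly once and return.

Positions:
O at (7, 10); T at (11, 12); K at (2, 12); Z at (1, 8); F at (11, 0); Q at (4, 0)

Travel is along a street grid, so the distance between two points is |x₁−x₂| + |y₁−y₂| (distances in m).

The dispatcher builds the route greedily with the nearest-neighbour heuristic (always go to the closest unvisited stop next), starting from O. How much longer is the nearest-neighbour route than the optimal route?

O: T=6, K=7, Z=8, Q=13, F=14 ⇒ T
T: K=9, F=12, Z=14, Q=19 ⇒ K
K: Z=5, Q=14, F=21 ⇒ Z
Z: Q=11, F=18 ⇒ Q
Q: F=7 ⇒ F
NN route O → T → K → Z → Q → F → O costs 52.
Optimal: O → T → F → Q → Z → K → O costs 48 (by enumerating all 60 distinct tours).
Excess = 52 − 48 = 4.

4 m longer than the optimal tour.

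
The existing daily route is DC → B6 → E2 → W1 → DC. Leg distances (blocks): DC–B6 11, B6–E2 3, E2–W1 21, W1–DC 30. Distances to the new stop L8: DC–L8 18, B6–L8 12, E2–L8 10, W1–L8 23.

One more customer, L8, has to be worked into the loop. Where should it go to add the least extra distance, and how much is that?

Adding 11 blocks by placing L8 on the W1–DC leg.

Insertion cost between consecutive stops i–j is d(i,L8) + d(L8,j) − d(i,j):
  between DC and B6: 18 + 12 − 11 = 19
  between B6 and E2: 12 + 10 − 3 = 19
  between E2 and W1: 10 + 23 − 21 = 12
  between W1 and DC: 23 + 18 − 30 = 11
Cheapest insertion is between W1 and DC, adding 11.
New total = 65 + 11 = 76.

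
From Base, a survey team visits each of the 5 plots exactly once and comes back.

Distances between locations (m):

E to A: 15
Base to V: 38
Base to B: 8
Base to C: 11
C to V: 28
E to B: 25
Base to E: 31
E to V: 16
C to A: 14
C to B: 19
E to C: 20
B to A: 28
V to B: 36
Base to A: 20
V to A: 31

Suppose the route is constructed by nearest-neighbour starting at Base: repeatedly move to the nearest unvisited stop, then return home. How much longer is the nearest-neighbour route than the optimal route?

From Base: B=8, C=11, A=20, E=31, V=38 → choose B (8).
From B: C=19, E=25, A=28, V=36 → choose C (19).
From C: A=14, E=20, V=28 → choose A (14).
From A: E=15, V=31 → choose E (15).
From E: V=16 → choose V (16).
NN route Base → B → C → A → E → V → Base costs 110.
Optimal: Base → C → A → E → V → B → Base costs 100 (by enumerating all 60 distinct tours).
Excess = 110 − 100 = 10.

10 m longer than the optimal tour.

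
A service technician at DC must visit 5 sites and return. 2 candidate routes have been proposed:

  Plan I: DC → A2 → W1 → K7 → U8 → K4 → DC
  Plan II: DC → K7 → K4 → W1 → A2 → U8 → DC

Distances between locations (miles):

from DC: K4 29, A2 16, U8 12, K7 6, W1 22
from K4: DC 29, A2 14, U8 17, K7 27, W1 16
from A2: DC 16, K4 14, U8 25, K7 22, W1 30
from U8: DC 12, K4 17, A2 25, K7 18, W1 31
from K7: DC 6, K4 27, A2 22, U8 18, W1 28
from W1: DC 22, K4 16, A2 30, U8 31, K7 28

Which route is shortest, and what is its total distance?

Shortest is Plan II, total 116 miles.

Plan I: 16 + 30 + 28 + 18 + 17 + 29 = 138
Plan II: 6 + 27 + 16 + 30 + 25 + 12 = 116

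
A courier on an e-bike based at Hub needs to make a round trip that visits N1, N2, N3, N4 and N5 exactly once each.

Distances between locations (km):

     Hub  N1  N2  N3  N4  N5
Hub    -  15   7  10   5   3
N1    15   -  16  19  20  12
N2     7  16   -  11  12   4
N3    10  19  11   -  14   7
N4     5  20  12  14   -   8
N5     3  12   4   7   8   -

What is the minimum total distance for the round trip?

61 km — the shortest possible round trip.

There are 60 distinct closed tours to check (reversals are equivalent).
Hub-N1-N2-N3-N4-N5-Hub: 15+16+11+14+8+3 = 67
Hub-N1-N2-N3-N5-N4-Hub: 15+16+11+7+8+5 = 62
Hub-N1-N2-N4-N3-N5-Hub: 15+16+12+14+7+3 = 67
Hub-N1-N2-N4-N5-N3-Hub: 15+16+12+8+7+10 = 68
Hub-N1-N2-N5-N3-N4-Hub: 15+16+4+7+14+5 = 61
Hub-N1-N2-N5-N4-N3-Hub: 15+16+4+8+14+10 = 67
Hub-N1-N3-N2-N4-N5-Hub: 15+19+11+12+8+3 = 68
Hub-N1-N3-N2-N5-N4-Hub: 15+19+11+4+8+5 = 62
Hub-N1-N3-N4-N2-N5-Hub: 15+19+14+12+4+3 = 67
Hub-N1-N3-N4-N5-N2-Hub: 15+19+14+8+4+7 = 67
Hub-N1-N3-N5-N2-N4-Hub: 15+19+7+4+12+5 = 62
Hub-N1-N3-N5-N4-N2-Hub: 15+19+7+8+12+7 = 68
Hub-N1-N4-N2-N3-N5-Hub: 15+20+12+11+7+3 = 68
Hub-N1-N4-N2-N5-N3-Hub: 15+20+12+4+7+10 = 68
… (46 more)
The minimum is 61.
One optimal route: Hub → N1 → N2 → N5 → N3 → N4 → Hub (or its reverse).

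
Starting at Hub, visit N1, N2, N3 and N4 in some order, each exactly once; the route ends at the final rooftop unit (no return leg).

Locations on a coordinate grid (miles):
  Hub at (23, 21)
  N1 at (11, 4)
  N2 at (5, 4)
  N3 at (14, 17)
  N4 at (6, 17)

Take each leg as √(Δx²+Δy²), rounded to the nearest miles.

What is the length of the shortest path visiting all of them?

There are 4! = 24 possible orderings.
Hub → N1 → N2 → N3 → N4: 21+6+16+8 = 51
Hub → N1 → N2 → N4 → N3: 21+6+13+8 = 48
Hub → N1 → N3 → N2 → N4: 21+13+16+13 = 63
Hub → N1 → N3 → N4 → N2: 21+13+8+13 = 55
Hub → N1 → N4 → N2 → N3: 21+14+13+16 = 64
Hub → N1 → N4 → N3 → N2: 21+14+8+16 = 59
Hub → N2 → N1 → N3 → N4: 25+6+13+8 = 52
Hub → N2 → N1 → N4 → N3: 25+6+14+8 = 53
Hub → N2 → N3 → N1 → N4: 25+16+13+14 = 68
Hub → N2 → N3 → N4 → N1: 25+16+8+14 = 63
Hub → N2 → N4 → N1 → N3: 25+13+14+13 = 65
Hub → N2 → N4 → N3 → N1: 25+13+8+13 = 59
Hub → N3 → N1 → N2 → N4: 10+13+6+13 = 42
Hub → N3 → N1 → N4 → N2: 10+13+14+13 = 50
… (10 more)
Hub → N3 → N4 → N2 → N1: 10+8+13+6 = 37  ← best
The minimum is 37.
One shortest path: Hub → N3 → N4 → N2 → N1.

Minimum one-way distance = 37 miles.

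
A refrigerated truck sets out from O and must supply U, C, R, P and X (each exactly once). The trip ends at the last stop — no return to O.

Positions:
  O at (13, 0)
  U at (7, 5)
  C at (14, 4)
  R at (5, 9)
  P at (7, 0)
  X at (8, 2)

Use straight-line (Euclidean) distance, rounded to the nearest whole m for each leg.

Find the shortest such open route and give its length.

21 m — the minimum one-way total.

There are 5! = 120 possible orderings.
O→U→C→R→P→X: 8+7+10+9+2 = 36
O→U→C→R→X→P: 8+7+10+8+2 = 35
O→U→C→P→R→X: 8+7+8+9+8 = 40
O→U→C→P→X→R: 8+7+8+2+8 = 33
O→U→C→X→R→P: 8+7+6+8+9 = 38
O→U→C→X→P→R: 8+7+6+2+9 = 32
O→U→R→C→P→X: 8+4+10+8+2 = 32
O→U→R→C→X→P: 8+4+10+6+2 = 30
O→U→R→P→C→X: 8+4+9+8+6 = 35
O→U→R→P→X→C: 8+4+9+2+6 = 29
O→U→R→X→C→P: 8+4+8+6+8 = 34
O→U→R→X→P→C: 8+4+8+2+8 = 30
O→U→P→C→R→X: 8+5+8+10+8 = 39
O→U→P→C→X→R: 8+5+8+6+8 = 35
… (106 more)
O→C→P→X→U→R: 4+8+2+3+4 = 21  ← best
The minimum is 21.
One shortest path: O → C → P → X → U → R.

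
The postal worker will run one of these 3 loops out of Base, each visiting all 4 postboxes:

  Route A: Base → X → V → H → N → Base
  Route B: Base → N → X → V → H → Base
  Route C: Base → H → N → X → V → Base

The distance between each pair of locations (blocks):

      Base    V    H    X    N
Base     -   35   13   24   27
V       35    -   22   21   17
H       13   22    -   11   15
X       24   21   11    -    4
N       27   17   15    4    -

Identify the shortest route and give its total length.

Route A: 24 + 21 + 22 + 15 + 27 = 109
Route B: 27 + 4 + 21 + 22 + 13 = 87
Route C: 13 + 15 + 4 + 21 + 35 = 88

87 blocks — Route B is the shortest.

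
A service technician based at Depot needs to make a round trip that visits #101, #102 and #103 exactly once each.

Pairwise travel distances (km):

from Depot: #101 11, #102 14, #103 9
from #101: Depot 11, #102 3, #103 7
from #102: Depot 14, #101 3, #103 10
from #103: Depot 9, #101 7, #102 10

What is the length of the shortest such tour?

Minimum total distance: 33 km.

Depot→#101→#102→#103→Depot: 11+3+10+9 = 33
Depot→#101→#103→#102→Depot: 11+7+10+14 = 42
Depot→#102→#101→#103→Depot: 14+3+7+9 = 33
The minimum is 33.
One optimal route: Depot → #101 → #102 → #103 → Depot (or its reverse).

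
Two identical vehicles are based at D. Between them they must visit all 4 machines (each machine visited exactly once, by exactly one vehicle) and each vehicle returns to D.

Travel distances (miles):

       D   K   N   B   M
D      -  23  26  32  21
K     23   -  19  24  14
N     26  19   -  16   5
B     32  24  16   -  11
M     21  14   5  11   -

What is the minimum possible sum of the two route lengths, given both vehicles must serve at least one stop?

Try each way of splitting the stops between the two vehicles (each non-empty) and, for each split, find the best tour for each vehicle:
  {K} + {N, B, M}: 46 + 74 = 120
  {N} + {K, B, M}: 52 + 79 = 131
  {K, N} + {B, M}: 68 + 64 = 132
  {B} + {K, N, M}: 64 + 68 = 132
  {K, B} + {N, M}: 79 + 52 = 131
  {N, B} + {K, M}: 74 + 58 = 132
  … (7 splits in total)
Best: vehicle 1 D → K → D = 46; vehicle 2 D → N → B → M → D = 74; combined 120.

Minimum combined distance: 120 miles.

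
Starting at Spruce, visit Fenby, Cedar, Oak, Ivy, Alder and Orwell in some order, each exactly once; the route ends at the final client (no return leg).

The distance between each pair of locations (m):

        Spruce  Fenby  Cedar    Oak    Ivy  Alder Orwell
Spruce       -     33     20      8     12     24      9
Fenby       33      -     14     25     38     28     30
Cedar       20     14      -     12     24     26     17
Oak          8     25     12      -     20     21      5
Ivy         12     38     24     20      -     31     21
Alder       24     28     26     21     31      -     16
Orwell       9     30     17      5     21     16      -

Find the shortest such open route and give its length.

Shortest open route: 90 m.

There are 6! = 720 possible orderings.
Spruce - Fenby - Cedar - Oak - Ivy - Alder - Orwell: 33+14+12+20+31+16 = 126
Spruce - Fenby - Cedar - Oak - Ivy - Orwell - Alder: 33+14+12+20+21+16 = 116
Spruce - Fenby - Cedar - Oak - Alder - Ivy - Orwell: 33+14+12+21+31+21 = 132
Spruce - Fenby - Cedar - Oak - Alder - Orwell - Ivy: 33+14+12+21+16+21 = 117
Spruce - Fenby - Cedar - Oak - Orwell - Ivy - Alder: 33+14+12+5+21+31 = 116
Spruce - Fenby - Cedar - Oak - Orwell - Alder - Ivy: 33+14+12+5+16+31 = 111
Spruce - Fenby - Cedar - Ivy - Oak - Alder - Orwell: 33+14+24+20+21+16 = 128
Spruce - Fenby - Cedar - Ivy - Oak - Orwell - Alder: 33+14+24+20+5+16 = 112
… (712 more)
Spruce - Ivy - Alder - Orwell - Oak - Cedar - Fenby: 12+31+16+5+12+14 = 90  ← best
The minimum is 90.
One shortest path: Spruce → Ivy → Alder → Orwell → Oak → Cedar → Fenby.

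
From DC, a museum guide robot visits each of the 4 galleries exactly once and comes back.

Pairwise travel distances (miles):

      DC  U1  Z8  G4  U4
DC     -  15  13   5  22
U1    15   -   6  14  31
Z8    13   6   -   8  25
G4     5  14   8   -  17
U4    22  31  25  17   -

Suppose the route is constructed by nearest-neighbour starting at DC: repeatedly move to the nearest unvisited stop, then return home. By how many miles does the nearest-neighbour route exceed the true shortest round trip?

4 miles longer than the optimal tour.

From DC: G4=5, Z8=13, U1=15, U4=22 → choose G4 (5).
From G4: Z8=8, U1=14, U4=17 → choose Z8 (8).
From Z8: U1=6, U4=25 → choose U1 (6).
From U1: U4=31 → choose U4 (31).
NN route DC → G4 → Z8 → U1 → U4 → DC costs 72.
Optimal: DC → U1 → Z8 → G4 → U4 → DC costs 68 (by enumerating all 12 distinct tours).
Excess = 72 − 68 = 4.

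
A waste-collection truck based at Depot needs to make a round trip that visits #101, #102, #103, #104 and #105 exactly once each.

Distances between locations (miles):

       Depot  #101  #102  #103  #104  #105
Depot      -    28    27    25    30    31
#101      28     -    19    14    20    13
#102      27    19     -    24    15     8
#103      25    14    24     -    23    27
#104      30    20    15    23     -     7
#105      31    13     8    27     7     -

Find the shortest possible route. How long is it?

Shortest round trip = 101 miles.

There are 60 distinct closed tours to check (reversals are equivalent).
Depot → #101 → #102 → #103 → #104 → #105 → Depot: 28+19+24+23+7+31 = 132
Depot → #101 → #102 → #103 → #105 → #104 → Depot: 28+19+24+27+7+30 = 135
Depot → #101 → #102 → #104 → #103 → #105 → Depot: 28+19+15+23+27+31 = 143
Depot → #101 → #102 → #104 → #105 → #103 → Depot: 28+19+15+7+27+25 = 121
Depot → #101 → #102 → #105 → #103 → #104 → Depot: 28+19+8+27+23+30 = 135
Depot → #101 → #102 → #105 → #104 → #103 → Depot: 28+19+8+7+23+25 = 110
Depot → #101 → #103 → #102 → #104 → #105 → Depot: 28+14+24+15+7+31 = 119
Depot → #101 → #103 → #102 → #105 → #104 → Depot: 28+14+24+8+7+30 = 111
Depot → #101 → #103 → #104 → #102 → #105 → Depot: 28+14+23+15+8+31 = 119
Depot → #101 → #103 → #104 → #105 → #102 → Depot: 28+14+23+7+8+27 = 107
Depot → #101 → #103 → #105 → #102 → #104 → Depot: 28+14+27+8+15+30 = 122
Depot → #101 → #103 → #105 → #104 → #102 → Depot: 28+14+27+7+15+27 = 118
Depot → #101 → #104 → #102 → #103 → #105 → Depot: 28+20+15+24+27+31 = 145
Depot → #101 → #104 → #102 → #105 → #103 → Depot: 28+20+15+8+27+25 = 123
… (46 more)
Depot → #102 → #104 → #105 → #101 → #103 → Depot: 27+15+7+13+14+25 = 101  ← best
The minimum is 101.
One optimal route: Depot → #102 → #104 → #105 → #101 → #103 → Depot (or its reverse).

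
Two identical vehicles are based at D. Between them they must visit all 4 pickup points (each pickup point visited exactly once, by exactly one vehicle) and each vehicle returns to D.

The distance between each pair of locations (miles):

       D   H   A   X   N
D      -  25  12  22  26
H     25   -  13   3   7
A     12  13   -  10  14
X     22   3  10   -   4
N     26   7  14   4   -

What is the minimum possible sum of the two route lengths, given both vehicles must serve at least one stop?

There are 2^3 − 1 = 7 ways to divide the 4 stops into two non-empty groups. For each, the best each vehicle can do is its own shortest tour through its group:
  {H} + {A, X, N}: 50 + 52 = 102
  {A} + {H, X, N}: 24 + 58 = 82
  {H, A} + {X, N}: 50 + 52 = 102
  {X} + {H, A, N}: 44 + 58 = 102
  {H, X} + {A, N}: 50 + 52 = 102
  {A, X} + {H, N}: 44 + 58 = 102
  … (7 splits in total)
Best: vehicle 1 D → A → D = 24; vehicle 2 D → H → X → N → D = 58; combined 82.

Minimum combined distance: 82 miles.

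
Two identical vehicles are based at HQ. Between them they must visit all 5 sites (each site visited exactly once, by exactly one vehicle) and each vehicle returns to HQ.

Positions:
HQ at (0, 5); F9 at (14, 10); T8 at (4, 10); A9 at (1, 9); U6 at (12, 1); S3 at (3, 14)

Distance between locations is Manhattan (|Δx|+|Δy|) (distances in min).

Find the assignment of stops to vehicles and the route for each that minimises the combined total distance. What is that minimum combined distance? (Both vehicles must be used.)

There are 2^4 − 1 = 15 ways to divide the 5 stops into two non-empty groups. For each, the best each vehicle can do is its own shortest tour through its group:
  {F9} + {T8, A9, U6, S3}: 38 + 50 = 88
  {T8} + {F9, A9, U6, S3}: 18 + 54 = 72
  {F9, T8} + {A9, U6, S3}: 38 + 50 = 88
  {A9} + {F9, T8, U6, S3}: 10 + 54 = 64
  {F9, A9} + {T8, U6, S3}: 38 + 50 = 88
  {T8, A9} + {F9, U6, S3}: 18 + 54 = 72
  … (15 splits in total)
Best: vehicle 1 HQ → A9 → HQ = 10; vehicle 2 HQ → U6 → F9 → T8 → S3 → HQ = 54; combined 64.

64 min — the smallest possible combined total.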